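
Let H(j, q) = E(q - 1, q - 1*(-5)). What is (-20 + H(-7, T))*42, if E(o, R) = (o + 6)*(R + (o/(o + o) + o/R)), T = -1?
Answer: -168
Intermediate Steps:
E(o, R) = (6 + o)*(½ + R + o/R) (E(o, R) = (6 + o)*(R + (o/((2*o)) + o/R)) = (6 + o)*(R + (o*(1/(2*o)) + o/R)) = (6 + o)*(R + (½ + o/R)) = (6 + o)*(½ + R + o/R))
H(j, q) = 65/2 + 13*q/2 + (-1 + q)²/(5 + q) + (-1 + q)*(5 + q) + 6*(-1 + q)/(5 + q) (H(j, q) = 3 + (q - 1)/2 + 6*(q - 1*(-5)) + (q - 1*(-5))*(q - 1) + (q - 1)²/(q - 1*(-5)) + 6*(q - 1)/(q - 1*(-5)) = 3 + (-1 + q)/2 + 6*(q + 5) + (q + 5)*(-1 + q) + (-1 + q)²/(q + 5) + 6*(-1 + q)/(q + 5) = 3 + (-½ + q/2) + 6*(5 + q) + (5 + q)*(-1 + q) + (-1 + q)²/(5 + q) + 6*(-1 + q)/(5 + q) = 3 + (-½ + q/2) + (30 + 6*q) + (-1 + q)*(5 + q) + (-1 + q)²/(5 + q) + 6*(-1 + q)/(5 + q) = 65/2 + 13*q/2 + (-1 + q)²/(5 + q) + (-1 + q)*(5 + q) + 6*(-1 + q)/(5 + q))
(-20 + H(-7, T))*42 = (-20 + (53/2 + (-1)² + (23/2)*(-1)))*42 = (-20 + (53/2 + 1 - 23/2))*42 = (-20 + 16)*42 = -4*42 = -168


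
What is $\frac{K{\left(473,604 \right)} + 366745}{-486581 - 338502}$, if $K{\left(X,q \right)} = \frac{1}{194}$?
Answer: $- \frac{71148531}{160066102} \approx -0.44449$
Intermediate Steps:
$K{\left(X,q \right)} = \frac{1}{194}$
$\frac{K{\left(473,604 \right)} + 366745}{-486581 - 338502} = \frac{\frac{1}{194} + 366745}{-486581 - 338502} = \frac{71148531}{194 \left(-825083\right)} = \frac{71148531}{194} \left(- \frac{1}{825083}\right) = - \frac{71148531}{160066102}$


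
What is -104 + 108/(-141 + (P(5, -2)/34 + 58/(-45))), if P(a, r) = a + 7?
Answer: -11375044/108581 ≈ -104.76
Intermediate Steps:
P(a, r) = 7 + a
-104 + 108/(-141 + (P(5, -2)/34 + 58/(-45))) = -104 + 108/(-141 + ((7 + 5)/34 + 58/(-45))) = -104 + 108/(-141 + (12*(1/34) + 58*(-1/45))) = -104 + 108/(-141 + (6/17 - 58/45)) = -104 + 108/(-141 - 716/765) = -104 + 108/(-108581/765) = -104 + 108*(-765/108581) = -104 - 82620/108581 = -11375044/108581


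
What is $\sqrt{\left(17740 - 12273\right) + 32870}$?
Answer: $\sqrt{38337} \approx 195.8$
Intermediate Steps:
$\sqrt{\left(17740 - 12273\right) + 32870} = \sqrt{5467 + 32870} = \sqrt{38337}$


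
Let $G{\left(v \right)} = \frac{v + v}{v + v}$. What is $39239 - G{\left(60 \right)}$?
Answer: $39238$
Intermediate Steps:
$G{\left(v \right)} = 1$ ($G{\left(v \right)} = \frac{2 v}{2 v} = 2 v \frac{1}{2 v} = 1$)
$39239 - G{\left(60 \right)} = 39239 - 1 = 39238$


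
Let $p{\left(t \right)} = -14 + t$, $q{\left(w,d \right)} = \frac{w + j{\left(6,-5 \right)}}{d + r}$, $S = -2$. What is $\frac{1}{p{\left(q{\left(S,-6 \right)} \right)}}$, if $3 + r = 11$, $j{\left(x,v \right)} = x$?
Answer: $- \frac{1}{12} \approx -0.083333$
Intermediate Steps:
$r = 8$ ($r = -3 + 11 = 8$)
$q{\left(w,d \right)} = \frac{6 + w}{8 + d}$ ($q{\left(w,d \right)} = \frac{w + 6}{d + 8} = \frac{6 + w}{8 + d}$)
$\frac{1}{p{\left(q{\left(S,-6 \right)} \right)}} = \frac{1}{-14 + \frac{6 - 2}{8 - 6}} = \frac{1}{-14 + \frac{1}{2} \cdot 4} = \frac{1}{-14 + 2} = \frac{1}{-12} = - \frac{1}{12}$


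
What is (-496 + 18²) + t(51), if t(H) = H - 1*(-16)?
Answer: -105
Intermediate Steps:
t(H) = 16 + H (t(H) = H + 16 = 16 + H)
(-496 + 18²) + t(51) = (-496 + 18²) + (16 + 51) = (-496 + 324) + 67 = -172 + 67 = -105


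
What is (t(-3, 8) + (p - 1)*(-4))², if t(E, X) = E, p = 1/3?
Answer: ⅑ ≈ 0.11111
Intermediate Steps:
p = ⅓ ≈ 0.33333
(t(-3, 8) + (p - 1)*(-4))² = (-3 + (⅓ - 1)*(-4))² = (-3 - ⅔*(-4))² = (-3 + 8/3)² = (-⅓)² = ⅑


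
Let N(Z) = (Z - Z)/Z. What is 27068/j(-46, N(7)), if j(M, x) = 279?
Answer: 27068/279 ≈ 97.018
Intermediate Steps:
N(Z) = 0 (N(Z) = 0/Z = 0)
27068/j(-46, N(7)) = 27068/279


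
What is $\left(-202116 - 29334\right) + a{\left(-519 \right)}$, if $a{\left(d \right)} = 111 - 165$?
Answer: $-231504$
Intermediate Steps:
$a{\left(d \right)} = -54$
$\left(-202116 - 29334\right) + a{\left(-519 \right)} = \left(-202116 - 29334\right) - 54 = -231450 - 54 = -231504$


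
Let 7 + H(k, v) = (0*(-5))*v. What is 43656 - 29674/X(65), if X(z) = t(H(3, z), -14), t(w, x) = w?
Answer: 335266/7 ≈ 47895.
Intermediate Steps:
H(k, v) = -7 (H(k, v) = -7 + (0*(-5))*v = -7 + 0*v = -7 + 0 = -7)
X(z) = -7
43656 - 29674/X(65) = 43656 - 29674/(-7) = 43656 - 29674*(-⅐) = 43656 + 29674/7 = 335266/7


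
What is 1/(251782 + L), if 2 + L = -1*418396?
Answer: -1/166616 ≈ -6.0018e-6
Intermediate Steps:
L = -418398 (L = -2 - 1*418396 = -2 - 418396 = -418398)
1/(251782 + L) = 1/(251782 - 418398) = 1/(-166616) = -1/166616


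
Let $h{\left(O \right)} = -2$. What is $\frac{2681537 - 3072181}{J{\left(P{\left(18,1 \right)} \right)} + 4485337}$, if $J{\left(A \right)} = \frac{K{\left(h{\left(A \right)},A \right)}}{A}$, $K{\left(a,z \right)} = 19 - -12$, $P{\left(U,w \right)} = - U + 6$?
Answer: $- \frac{4687728}{53824013} \approx -0.087094$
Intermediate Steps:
$P{\left(U,w \right)} = 6 - U$
$K{\left(a,z \right)} = 31$ ($K{\left(a,z \right)} = 19 + 12 = 31$)
$J{\left(A \right)} = \frac{31}{A}$
$\frac{2681537 - 3072181}{J{\left(P{\left(18,1 \right)} \right)} + 4485337} = \frac{2681537 - 3072181}{\frac{31}{6 - 18} + 4485337} = - \frac{390644}{\frac{31}{6 - 18} + 4485337} = - \frac{390644}{\frac{31}{-12} + 4485337} = - \frac{390644}{31 \left(- \frac{1}{12}\right) + 4485337} = - \frac{390644}{- \frac{31}{12} + 4485337} = - \frac{390644}{\frac{53824013}{12}} = \left(-390644\right) \frac{12}{53824013} = - \frac{4687728}{53824013}$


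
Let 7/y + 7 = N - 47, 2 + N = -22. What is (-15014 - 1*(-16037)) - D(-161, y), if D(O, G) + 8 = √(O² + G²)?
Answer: 1031 - 7*√3218437/78 ≈ 870.00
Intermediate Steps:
N = -24 (N = -2 - 22 = -24)
y = -7/78 (y = 7/(-7 + (-24 - 47)) = 7/(-7 - 71) = 7/(-78) = 7*(-1/78) = -7/78 ≈ -0.089744)
D(O, G) = -8 + √(G² + O²) (D(O, G) = -8 + √(O² + G²) = -8 + √(G² + O²))
(-15014 - 1*(-16037)) - D(-161, y) = (-15014 - 1*(-16037)) - (-8 + √((-7/78)² + (-161)²)) = (-15014 + 16037) - (-8 + √(49/6084 + 25921)) = 1023 - (-8 + √(157703413/6084)) = 1023 - (-8 + 7*√3218437/78) = 1023 + (8 - 7*√3218437/78) = 1031 - 7*√3218437/78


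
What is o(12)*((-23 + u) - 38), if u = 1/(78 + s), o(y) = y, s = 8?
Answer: -31470/43 ≈ -731.86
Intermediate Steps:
u = 1/86 (u = 1/(78 + 8) = 1/86 ≈ 0.011628)
o(12)*((-23 + u) - 38) = 12*((-23 + 1/86) - 38) = 12*(-1977/86 - 38) = 12*(-5245/86) = -31470/43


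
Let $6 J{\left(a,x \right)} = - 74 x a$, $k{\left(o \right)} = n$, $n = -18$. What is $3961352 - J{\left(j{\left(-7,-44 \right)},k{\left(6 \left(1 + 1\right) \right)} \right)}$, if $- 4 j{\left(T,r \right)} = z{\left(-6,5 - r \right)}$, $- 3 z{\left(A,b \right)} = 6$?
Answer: $3961241$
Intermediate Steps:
$z{\left(A,b \right)} = -2$ ($z{\left(A,b \right)} = \left(- \frac{1}{3}\right) 6 = -2$)
$k{\left(o \right)} = -18$
$j{\left(T,r \right)} = \frac{1}{2}$ ($j{\left(T,r \right)} = \left(- \frac{1}{4}\right) \left(-2\right) = \frac{1}{2}$)
$J{\left(a,x \right)} = - \frac{37 a x}{3}$ ($J{\left(a,x \right)} = \frac{- 74 x a}{6} = \frac{\left(-74\right) a x}{6} = - \frac{37 a x}{3}$)
$3961352 - J{\left(j{\left(-7,-44 \right)},k{\left(6 \left(1 + 1\right) \right)} \right)} = 3961352 - \left(- \frac{37}{3}\right) \frac{1}{2} \left(-18\right) = 3961352 - 111 = 3961241$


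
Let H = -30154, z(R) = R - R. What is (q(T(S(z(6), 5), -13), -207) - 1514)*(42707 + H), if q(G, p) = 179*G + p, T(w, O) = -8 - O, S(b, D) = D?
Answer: -10368778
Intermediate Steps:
z(R) = 0
q(G, p) = p + 179*G
(q(T(S(z(6), 5), -13), -207) - 1514)*(42707 + H) = ((-207 + 179*(-8 - 1*(-13))) - 1514)*(42707 - 30154) = ((-207 + 179*(-8 + 13)) - 1514)*12553 = ((-207 + 179*5) - 1514)*12553 = ((-207 + 895) - 1514)*12553 = (688 - 1514)*12553 = -826*12553 = -10368778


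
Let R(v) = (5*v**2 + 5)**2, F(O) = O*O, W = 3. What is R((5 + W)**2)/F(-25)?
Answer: 16785409/25 ≈ 6.7142e+5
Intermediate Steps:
F(O) = O**2
R(v) = (5 + 5*v**2)**2
R((5 + W)**2)/F(-25) = (25*(1 + ((5 + 3)**2)**2)**2)/((-25)**2) = (25*(1 + (8**2)**2)**2)/625 = (25*(1 + 64**2)**2)*(1/625) = (25*(1 + 4096)**2)*(1/625) = (25*4097**2)*(1/625) = (25*16785409)*(1/625) = 419635225*(1/625) = 16785409/25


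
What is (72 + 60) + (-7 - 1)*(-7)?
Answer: 188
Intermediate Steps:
(72 + 60) + (-7 - 1)*(-7) = 132 - 8*(-7) = 132 + 56 = 188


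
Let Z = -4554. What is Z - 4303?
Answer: -8857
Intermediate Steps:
Z - 4303 = -4554 - 4303 = -8857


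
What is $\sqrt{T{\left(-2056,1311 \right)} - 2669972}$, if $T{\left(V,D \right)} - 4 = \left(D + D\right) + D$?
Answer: $i \sqrt{2666035} \approx 1632.8 i$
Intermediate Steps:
$T{\left(V,D \right)} = 4 + 3 D$ ($T{\left(V,D \right)} = 4 + \left(\left(D + D\right) + D\right) = 4 + \left(2 D + D\right) = 4 + 3 D$)
$\sqrt{T{\left(-2056,1311 \right)} - 2669972} = \sqrt{\left(4 + 3 \cdot 1311\right) - 2669972} = \sqrt{\left(4 + 3933\right) - 2669972} = \sqrt{3937 - 2669972} = \sqrt{-2666035} = i \sqrt{2666035}$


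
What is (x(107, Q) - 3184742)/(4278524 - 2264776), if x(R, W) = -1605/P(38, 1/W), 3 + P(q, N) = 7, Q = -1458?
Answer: -12740573/8054992 ≈ -1.5817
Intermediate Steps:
P(q, N) = 4 (P(q, N) = -3 + 7 = 4)
x(R, W) = -1605/4
(x(107, Q) - 3184742)/(4278524 - 2264776) = (-1605/4 - 3184742)/(4278524 - 2264776) = -12740573/4/2013748 = -12740573/4*1/2013748 = -12740573/8054992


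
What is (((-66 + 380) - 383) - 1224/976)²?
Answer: 73462041/14884 ≈ 4935.6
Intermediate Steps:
(((-66 + 380) - 383) - 1224/976)² = ((314 - 383) - 1224*1/976)² = (-69 - 153/122)² = (-8571/122)² = 73462041/14884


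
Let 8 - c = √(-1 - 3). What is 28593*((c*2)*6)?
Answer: 2744928 - 686232*I ≈ 2.7449e+6 - 6.8623e+5*I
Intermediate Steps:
c = 8 - 2*I (c = 8 - √(-1 - 3) = 8 - √(-4) = 8 - 2*I ≈ 8.0 - 2.0*I)
28593*((c*2)*6) = 28593*(((8 - 2*I)*2)*6) = 28593*((16 - 4*I)*6) = 28593*(96 - 24*I) = 2744928 - 686232*I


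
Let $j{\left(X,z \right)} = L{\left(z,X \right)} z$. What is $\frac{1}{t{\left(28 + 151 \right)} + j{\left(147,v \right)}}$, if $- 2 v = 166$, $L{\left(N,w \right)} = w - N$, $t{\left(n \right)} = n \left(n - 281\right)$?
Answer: $- \frac{1}{37348} \approx -2.6775 \cdot 10^{-5}$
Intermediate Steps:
$t{\left(n \right)} = n \left(-281 + n\right)$
$v = -83$ ($v = \left(- \frac{1}{2}\right) 166 = -83$)
$j{\left(X,z \right)} = z \left(X - z\right)$ ($j{\left(X,z \right)} = \left(X - z\right) z = z \left(X - z\right)$)
$\frac{1}{t{\left(28 + 151 \right)} + j{\left(147,v \right)}} = \frac{1}{\left(28 + 151\right) \left(-281 + \left(28 + 151\right)\right) - 83 \left(147 - -83\right)} = \frac{1}{179 \left(-281 + 179\right) - 83 \left(147 + 83\right)} = \frac{1}{179 \left(-102\right) - 19090} = \frac{1}{-18258 - 19090} = \frac{1}{-37348} = - \frac{1}{37348}$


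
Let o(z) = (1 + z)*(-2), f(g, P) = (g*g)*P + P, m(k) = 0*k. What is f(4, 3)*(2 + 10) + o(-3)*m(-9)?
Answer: 612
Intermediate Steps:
m(k) = 0
f(g, P) = P + P*g² (f(g, P) = g²*P + P = P*g² + P = P + P*g²)
o(z) = -2 - 2*z
f(4, 3)*(2 + 10) + o(-3)*m(-9) = (3*(1 + 4²))*(2 + 10) + (-2 - 2*(-3))*0 = (3*(1 + 16))*12 + (-2 + 6)*0 = (3*17)*12 + 4*0 = 51*12 + 0 = 612 + 0 = 612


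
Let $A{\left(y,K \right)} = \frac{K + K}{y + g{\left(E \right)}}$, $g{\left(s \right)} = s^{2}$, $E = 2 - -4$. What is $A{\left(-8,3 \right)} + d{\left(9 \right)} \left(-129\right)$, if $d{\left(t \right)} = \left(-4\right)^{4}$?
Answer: $- \frac{462333}{14} \approx -33024.0$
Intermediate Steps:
$E = 6$ ($E = 2 + 4 = 6$)
$d{\left(t \right)} = 256$
$A{\left(y,K \right)} = \frac{2 K}{36 + y}$ ($A{\left(y,K \right)} = \frac{K + K}{y + 6^{2}} = \frac{2 K}{y + 36} = \frac{2 K}{36 + y}$)
$A{\left(-8,3 \right)} + d{\left(9 \right)} \left(-129\right) = 2 \cdot 3 \frac{1}{36 - 8} + 256 \left(-129\right) = 2 \cdot 3 \cdot \frac{1}{28} - 33024 = \frac{3}{14} - 33024 = - \frac{462333}{14}$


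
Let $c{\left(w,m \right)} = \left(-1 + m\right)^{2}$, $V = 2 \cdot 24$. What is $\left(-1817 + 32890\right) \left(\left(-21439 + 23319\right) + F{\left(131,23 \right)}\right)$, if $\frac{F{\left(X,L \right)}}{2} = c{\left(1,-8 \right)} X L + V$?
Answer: $15228317986$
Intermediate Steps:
$V = 48$
$F{\left(X,L \right)} = 96 + 162 L X$ ($F{\left(X,L \right)} = 2 \left(\left(-1 - 8\right)^{2} X L + 48\right) = 2 \left(\left(-9\right)^{2} X L + 48\right) = 2 \left(81 X L + 48\right) = 2 \left(81 L X + 48\right) = 2 \left(48 + 81 L X\right) = 96 + 162 L X$)
$\left(-1817 + 32890\right) \left(\left(-21439 + 23319\right) + F{\left(131,23 \right)}\right) = \left(-1817 + 32890\right) \left(\left(-21439 + 23319\right) + \left(96 + 162 \cdot 23 \cdot 131\right)\right) = 31073 \left(1880 + \left(96 + 488106\right)\right) = 31073 \left(1880 + 488202\right) = 31073 \cdot 490082 = 15228317986$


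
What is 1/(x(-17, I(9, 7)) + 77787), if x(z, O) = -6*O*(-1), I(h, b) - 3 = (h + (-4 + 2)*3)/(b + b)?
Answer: 7/544644 ≈ 1.2852e-5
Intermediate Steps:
I(h, b) = 3 + (-6 + h)/(2*b) (I(h, b) = 3 + (h + (-4 + 2)*3)/(b + b) = 3 + (h - 2*3)/((2*b)) = 3 + (h - 6)*(1/(2*b)) = 3 + (-6 + h)*(1/(2*b)) = 3 + (-6 + h)/(2*b))
x(z, O) = 6*O
1/(x(-17, I(9, 7)) + 77787) = 1/(6*((½)*(-6 + 9 + 6*7)/7) + 77787) = 1/(6*((½)*(⅐)*(-6 + 9 + 42)) + 77787) = 1/(6*((½)*(⅐)*45) + 77787) = 1/(6*(45/14) + 77787) = 1/(135/7 + 77787) = 1/(544644/7) = 7/544644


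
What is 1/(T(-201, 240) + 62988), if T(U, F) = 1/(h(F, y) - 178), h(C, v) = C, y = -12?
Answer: 62/3905257 ≈ 1.5876e-5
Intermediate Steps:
T(U, F) = 1/(-178 + F) (T(U, F) = 1/(F - 178) = 1/(-178 + F))
1/(T(-201, 240) + 62988) = 1/(1/(-178 + 240) + 62988) = 1/(1/62 + 62988) = 1/(3905257/62) = 62/3905257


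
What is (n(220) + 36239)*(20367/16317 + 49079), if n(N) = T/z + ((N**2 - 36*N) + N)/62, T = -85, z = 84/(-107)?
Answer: 1429024694275915/786842 ≈ 1.8162e+9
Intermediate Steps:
z = -84/107 (z = 84*(-1/107) = -84/107 ≈ -0.78505)
n(N) = 9095/84 - 35*N/62 + N**2/62 (n(N) = -85/(-84/107) + ((N**2 - 36*N) + N)/62 = -85*(-107/84) + (N**2 - 35*N)*(1/62) = 9095/84 + (-35*N/62 + N**2/62) = 9095/84 - 35*N/62 + N**2/62)
(n(220) + 36239)*(20367/16317 + 49079) = ((9095/84 + (1/62)*220*(-35 + 220)) + 36239)*(20367/16317 + 49079) = ((9095/84 + (1/62)*220*185) + 36239)*(20367*(1/16317) + 49079) = ((9095/84 + 20350/31) + 36239)*(2263/1813 + 49079) = (1991345/2604 + 36239)*(88982490/1813) = (96357701/2604)*(88982490/1813) = 1429024694275915/786842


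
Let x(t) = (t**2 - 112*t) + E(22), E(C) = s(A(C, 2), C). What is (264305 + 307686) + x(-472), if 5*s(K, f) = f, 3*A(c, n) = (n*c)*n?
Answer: 4238217/5 ≈ 8.4764e+5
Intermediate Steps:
A(c, n) = c*n**2/3 (A(c, n) = ((n*c)*n)/3 = ((c*n)*n)/3 = (c*n**2)/3 = c*n**2/3)
s(K, f) = f/5
E(C) = C/5
x(t) = 22/5 + t**2 - 112*t (x(t) = (t**2 - 112*t) + (1/5)*22 = (t**2 - 112*t) + 22/5 = 22/5 + t**2 - 112*t)
(264305 + 307686) + x(-472) = (264305 + 307686) + (22/5 + (-472)**2 - 112*(-472)) = 571991 + (22/5 + 222784 + 52864) = 571991 + 1378262/5 = 4238217/5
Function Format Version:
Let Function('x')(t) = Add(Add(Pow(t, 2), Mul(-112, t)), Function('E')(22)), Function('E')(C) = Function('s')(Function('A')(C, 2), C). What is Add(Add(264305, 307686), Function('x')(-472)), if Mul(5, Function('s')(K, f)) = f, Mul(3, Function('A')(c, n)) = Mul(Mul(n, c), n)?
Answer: Rational(4238217, 5) ≈ 8.4764e+5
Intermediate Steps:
Function('A')(c, n) = Mul(Rational(1, 3), c, Pow(n, 2)) (Function('A')(c, n) = Mul(Rational(1, 3), Mul(Mul(n, c), n)) = Mul(Rational(1, 3), Mul(Mul(c, n), n)) = Mul(Rational(1, 3), Mul(c, Pow(n, 2))) = Mul(Rational(1, 3), c, Pow(n, 2)))
Function('s')(K, f) = Mul(Rational(1, 5), f)
Function('E')(C) = Mul(Rational(1, 5), C)
Function('x')(t) = Add(Rational(22, 5), Pow(t, 2), Mul(-112, t)) (Function('x')(t) = Add(Add(Pow(t, 2), Mul(-112, t)), Mul(Rational(1, 5), 22)) = Add(Add(Pow(t, 2), Mul(-112, t)), Rational(22, 5)) = Add(Rational(22, 5), Pow(t, 2), Mul(-112, t)))
Add(Add(264305, 307686), Function('x')(-472)) = Add(Add(264305, 307686), Add(Rational(22, 5), Pow(-472, 2), Mul(-112, -472))) = Add(571991, Add(Rational(22, 5), 222784, 52864)) = Add(571991, Rational(1378262, 5)) = Rational(4238217, 5)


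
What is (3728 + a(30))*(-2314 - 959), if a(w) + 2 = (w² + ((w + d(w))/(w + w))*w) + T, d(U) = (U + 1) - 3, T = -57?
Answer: -15049254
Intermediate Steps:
d(U) = -2 + U (d(U) = (1 + U) - 3 = -2 + U)
a(w) = -60 + w + w² (a(w) = -2 + ((w² + ((w + (-2 + w))/(w + w))*w) - 57) = -2 + ((w² + ((-2 + 2*w)/((2*w)))*w) - 57) = -2 + ((w² + ((-2 + 2*w)*(1/(2*w)))*w) - 57) = -2 + ((w² + ((-2 + 2*w)/(2*w))*w) - 57) = -2 + ((w² + (-1 + w)) - 57) = -2 + ((-1 + w + w²) - 57) = -2 + (-58 + w + w²) = -60 + w + w²)
(3728 + a(30))*(-2314 - 959) = (3728 + (-60 + 30 + 30²))*(-2314 - 959) = (3728 + (-60 + 30 + 900))*(-3273) = (3728 + 870)*(-3273) = 4598*(-3273) = -15049254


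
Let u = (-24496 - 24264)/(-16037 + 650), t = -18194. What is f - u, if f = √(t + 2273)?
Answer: -2120/669 + 3*I*√1769 ≈ -3.1689 + 126.18*I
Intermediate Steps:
f = 3*I*√1769 (f = √(-18194 + 2273) = √(-15921) = 3*I*√1769 ≈ 126.18*I)
u = 2120/669 (u = -48760/(-15387) = -48760*(-1/15387) = 2120/669 ≈ 3.1689)
f - u = 3*I*√1769 - 1*2120/669 = 3*I*√1769 - 2120/669 = -2120/669 + 3*I*√1769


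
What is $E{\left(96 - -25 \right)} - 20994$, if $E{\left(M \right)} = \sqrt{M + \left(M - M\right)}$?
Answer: $-20983$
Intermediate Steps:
$E{\left(M \right)} = \sqrt{M}$ ($E{\left(M \right)} = \sqrt{M + 0} = \sqrt{M}$)
$E{\left(96 - -25 \right)} - 20994 = \sqrt{96 - -25} - 20994 = \sqrt{96 + 25} - 20994 = \sqrt{121} - 20994 = 11 - 20994 = -20983$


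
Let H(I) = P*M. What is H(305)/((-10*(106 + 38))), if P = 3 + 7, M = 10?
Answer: -5/72 ≈ -0.069444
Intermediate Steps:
P = 10
H(I) = 100 (H(I) = 10*10 = 100)
H(305)/((-10*(106 + 38))) = 100/((-10*(106 + 38))) = 100/((-10*144)) = 100/(-1440) = 100*(-1/1440) = -5/72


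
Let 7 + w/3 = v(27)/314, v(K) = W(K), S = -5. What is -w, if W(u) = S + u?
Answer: 3264/157 ≈ 20.790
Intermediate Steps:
W(u) = -5 + u
v(K) = -5 + K
w = -3264/157 (w = -21 + 3*((-5 + 27)/314) = -21 + 3*(22*(1/314)) = -21 + 3*(11/157) = -21 + 33/157 = -3264/157 ≈ -20.790)
-w = -1*(-3264/157) = 3264/157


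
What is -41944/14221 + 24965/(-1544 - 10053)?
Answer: -841451833/164920937 ≈ -5.1021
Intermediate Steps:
-41944/14221 + 24965/(-1544 - 10053) = -41944*1/14221 + 24965/(-11597) = -41944/14221 + 24965*(-1/11597) = -41944/14221 - 24965/11597 = -841451833/164920937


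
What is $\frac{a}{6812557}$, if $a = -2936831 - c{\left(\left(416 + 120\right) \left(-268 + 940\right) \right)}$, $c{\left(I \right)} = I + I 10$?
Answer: $- \frac{6898943}{6812557} \approx -1.0127$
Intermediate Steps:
$c{\left(I \right)} = 11 I$ ($c{\left(I \right)} = I + 10 I = 11 I$)
$a = -6898943$ ($a = -2936831 - 11 \left(416 + 120\right) \left(-268 + 940\right) = -2936831 - 11 \cdot 536 \cdot 672 = -2936831 - 11 \cdot 360192 = -2936831 - 3962112 = -6898943$)
$\frac{a}{6812557} = - \frac{6898943}{6812557}$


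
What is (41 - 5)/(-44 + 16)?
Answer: -9/7 ≈ -1.2857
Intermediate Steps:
(41 - 5)/(-44 + 16) = 36/(-28) = -1/28*36 = -9/7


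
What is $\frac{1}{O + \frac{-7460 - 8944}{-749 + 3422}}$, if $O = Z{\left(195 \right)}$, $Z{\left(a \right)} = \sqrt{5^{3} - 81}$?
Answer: $\frac{1217997}{1257935} + \frac{793881 \sqrt{11}}{2515870} \approx 2.0148$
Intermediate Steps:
$Z{\left(a \right)} = 2 \sqrt{11}$ ($Z{\left(a \right)} = \sqrt{125 - 81} = \sqrt{44} = 2 \sqrt{11}$)
$O = 2 \sqrt{11} \approx 6.6332$
$\frac{1}{O + \frac{-7460 - 8944}{-749 + 3422}} = \frac{1}{2 \sqrt{11} + \frac{-7460 - 8944}{-749 + 3422}} = \frac{1}{2 \sqrt{11} - \frac{16404}{2673}} = \frac{1}{2 \sqrt{11} - \frac{5468}{891}} = \frac{1}{- \frac{5468}{891} + 2 \sqrt{11}}$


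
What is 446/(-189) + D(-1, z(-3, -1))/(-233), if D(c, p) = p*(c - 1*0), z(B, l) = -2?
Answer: -104296/44037 ≈ -2.3684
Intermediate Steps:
D(c, p) = c*p (D(c, p) = p*(c + 0) = p*c = c*p)
446/(-189) + D(-1, z(-3, -1))/(-233) = 446/(-189) - 1*(-2)/(-233) = 446*(-1/189) + 2*(-1/233) = -446/189 - 2/233 = -104296/44037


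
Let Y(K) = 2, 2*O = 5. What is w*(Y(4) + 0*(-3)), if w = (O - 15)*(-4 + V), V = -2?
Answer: 150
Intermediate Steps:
O = 5/2 (O = (1/2)*5 = 5/2 ≈ 2.5000)
w = 75 (w = (5/2 - 15)*(-4 - 2) = -25/2*(-6) = 75)
w*(Y(4) + 0*(-3)) = 75*(2 + 0*(-3)) = 75*(2 + 0) = 75*2 = 150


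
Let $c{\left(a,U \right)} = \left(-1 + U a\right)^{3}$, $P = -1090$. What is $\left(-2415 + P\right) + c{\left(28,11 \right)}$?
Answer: $28930938$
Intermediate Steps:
$\left(-2415 + P\right) + c{\left(28,11 \right)} = \left(-2415 - 1090\right) + \left(-1 + 11 \cdot 28\right)^{3} = -3505 + \left(-1 + 308\right)^{3} = -3505 + 307^{3} = -3505 + 28934443 = 28930938$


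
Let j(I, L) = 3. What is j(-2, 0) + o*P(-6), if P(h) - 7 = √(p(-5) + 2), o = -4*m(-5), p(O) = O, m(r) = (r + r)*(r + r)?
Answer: -2797 - 400*I*√3 ≈ -2797.0 - 692.82*I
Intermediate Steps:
m(r) = 4*r² (m(r) = (2*r)*(2*r) = 4*r²)
o = -400 (o = -16*(-5)² = -16*25 = -4*100 = -400)
P(h) = 7 + I*√3 (P(h) = 7 + √(-5 + 2) = 7 + √(-3) = 7 + I*√3)
j(-2, 0) + o*P(-6) = 3 - 400*(7 + I*√3) = 3 + (-2800 - 400*I*√3) = -2797 - 400*I*√3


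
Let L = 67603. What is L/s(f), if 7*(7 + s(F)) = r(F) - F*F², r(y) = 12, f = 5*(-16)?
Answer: 473221/511963 ≈ 0.92433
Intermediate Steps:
f = -80
s(F) = -37/7 - F³/7 (s(F) = -7 + (12 - F*F²)/7 = -7 + (12 - F³)/7 = -7 + (12/7 - F³/7) = -37/7 - F³/7)
L/s(f) = 67603/(-37/7 - ⅐*(-80)³) = 67603/(-37/7 - ⅐*(-512000)) = 67603/(-37/7 + 512000/7) = 67603/(511963/7) = 67603*(7/511963) = 473221/511963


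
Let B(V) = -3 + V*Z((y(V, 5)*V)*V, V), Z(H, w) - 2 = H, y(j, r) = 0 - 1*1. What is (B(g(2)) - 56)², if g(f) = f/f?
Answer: 3364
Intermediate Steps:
y(j, r) = -1 (y(j, r) = 0 - 1 = -1)
Z(H, w) = 2 + H
g(f) = 1
B(V) = -3 + V*(2 - V²) (B(V) = -3 + V*(2 + (-V)*V) = -3 + V*(2 - V²))
(B(g(2)) - 56)² = ((-3 + 1*(2 - 1*1²)) - 56)² = ((-3 + 1*(2 - 1*1)) - 56)² = ((-3 + 1*(2 - 1)) - 56)² = ((-3 + 1*1) - 56)² = ((-3 + 1) - 56)² = (-2 - 56)² = (-58)² = 3364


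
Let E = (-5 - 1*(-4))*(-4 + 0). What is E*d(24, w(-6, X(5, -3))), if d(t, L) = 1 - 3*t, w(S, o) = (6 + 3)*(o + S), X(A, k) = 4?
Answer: -284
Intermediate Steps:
E = 4 (E = (-5 + 4)*(-4) = -1*(-4) = 4)
w(S, o) = 9*S + 9*o (w(S, o) = 9*(S + o) = 9*S + 9*o)
E*d(24, w(-6, X(5, -3))) = 4*(1 - 3*24) = 4*(1 - 72) = 4*(-71) = -284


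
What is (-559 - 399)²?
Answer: 917764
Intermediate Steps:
(-559 - 399)² = (-958)² = 917764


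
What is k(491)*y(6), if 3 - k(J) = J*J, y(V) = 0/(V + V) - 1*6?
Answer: 1446468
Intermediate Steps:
y(V) = -6 (y(V) = 0/((2*V)) - 6 = 0*(1/(2*V)) - 6 = 0 - 6 = -6)
k(J) = 3 - J² (k(J) = 3 - J*J = 3 - J²)
k(491)*y(6) = (3 - 1*491²)*(-6) = (3 - 1*241081)*(-6) = (3 - 241081)*(-6) = -241078*(-6) = 1446468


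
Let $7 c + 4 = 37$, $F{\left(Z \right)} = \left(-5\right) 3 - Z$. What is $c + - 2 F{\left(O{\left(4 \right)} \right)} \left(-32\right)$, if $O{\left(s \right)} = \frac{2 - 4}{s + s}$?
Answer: $- \frac{6575}{7} \approx -939.29$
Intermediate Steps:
$O{\left(s \right)} = - \frac{1}{s}$ ($O{\left(s \right)} = - \frac{2}{2 s} = - 2 \frac{1}{2 s} = - \frac{1}{s}$)
$F{\left(Z \right)} = -15 - Z$
$c = \frac{33}{7}$ ($c = - \frac{4}{7} + \frac{1}{7} \cdot 37 = - \frac{4}{7} + \frac{37}{7} = \frac{33}{7} \approx 4.7143$)
$c + - 2 F{\left(O{\left(4 \right)} \right)} \left(-32\right) = \frac{33}{7} + - 2 \left(-15 - - \frac{1}{4}\right) \left(-32\right) = \frac{33}{7} + - 2 \left(-15 + \frac{1}{4}\right) \left(-32\right) = \frac{33}{7} + \left(-2\right) \left(- \frac{59}{4}\right) \left(-32\right) = \frac{33}{7} + \frac{59}{2} \left(-32\right) = \frac{33}{7} - 944 = - \frac{6575}{7}$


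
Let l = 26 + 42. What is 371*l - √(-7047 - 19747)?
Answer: 25228 - I*√26794 ≈ 25228.0 - 163.69*I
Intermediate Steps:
l = 68
371*l - √(-7047 - 19747) = 371*68 - √(-7047 - 19747) = 25228 - √(-26794) = 25228 - I*√26794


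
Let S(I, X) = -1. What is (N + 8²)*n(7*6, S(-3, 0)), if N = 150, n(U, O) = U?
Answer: 8988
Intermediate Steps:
(N + 8²)*n(7*6, S(-3, 0)) = (150 + 8²)*(7*6) = (150 + 64)*42 = 214*42 = 8988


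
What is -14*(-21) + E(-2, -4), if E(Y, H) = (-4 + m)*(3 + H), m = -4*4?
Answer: 314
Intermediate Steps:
m = -16
E(Y, H) = -60 - 20*H (E(Y, H) = (-4 - 16)*(3 + H) = -20*(3 + H) = -60 - 20*H)
-14*(-21) + E(-2, -4) = -14*(-21) + (-60 - 20*(-4)) = 294 + (-60 + 80) = 294 + 20 = 314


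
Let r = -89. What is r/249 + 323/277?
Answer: 55774/68973 ≈ 0.80864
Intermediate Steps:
r/249 + 323/277 = -89/249 + 323/277 = 55774/68973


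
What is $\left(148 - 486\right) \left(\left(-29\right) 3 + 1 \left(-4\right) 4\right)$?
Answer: $34814$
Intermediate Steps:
$\left(148 - 486\right) \left(\left(-29\right) 3 + 1 \left(-4\right) 4\right) = - 338 \left(-87 - 16\right) = \left(-338\right) \left(-103\right) = 34814$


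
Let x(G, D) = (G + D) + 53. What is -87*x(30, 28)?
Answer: -9657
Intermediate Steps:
x(G, D) = 53 + D + G (x(G, D) = (D + G) + 53 = 53 + D + G)
-87*x(30, 28) = -87*(53 + 28 + 30) = -87*111 = -9657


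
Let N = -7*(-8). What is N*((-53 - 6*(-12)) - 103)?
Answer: -4704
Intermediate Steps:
N = 56
N*((-53 - 6*(-12)) - 103) = 56*((-53 - 6*(-12)) - 103) = 56*((-53 - 1*(-72)) - 103) = 56*((-53 + 72) - 103) = 56*(19 - 103) = 56*(-84) = -4704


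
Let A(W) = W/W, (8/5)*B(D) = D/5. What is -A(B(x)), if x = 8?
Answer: -1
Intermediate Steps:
B(D) = D/8 (B(D) = 5*(D/5)/8 = D/8)
A(W) = 1
-A(B(x)) = -1*1 = -1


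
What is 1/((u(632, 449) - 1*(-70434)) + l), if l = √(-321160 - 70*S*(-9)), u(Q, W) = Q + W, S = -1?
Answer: 14303/1022943403 - I*√321790/5114717015 ≈ 1.3982e-5 - 1.1091e-7*I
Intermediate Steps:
l = I*√321790 (l = √(-321160 - 70*(-1)*(-9)) = √(-321160 + 70*(-9)) = √(-321160 - 630) = √(-321790) = I*√321790 ≈ 567.27*I)
1/((u(632, 449) - 1*(-70434)) + l) = 1/(((632 + 449) - 1*(-70434)) + I*√321790) = 1/((1081 + 70434) + I*√321790) = 1/(71515 + I*√321790)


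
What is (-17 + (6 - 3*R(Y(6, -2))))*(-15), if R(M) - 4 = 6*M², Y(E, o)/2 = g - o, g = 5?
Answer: 53265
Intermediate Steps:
Y(E, o) = 10 - 2*o (Y(E, o) = 2*(5 - o) = 10 - 2*o)
R(M) = 4 + 6*M²
(-17 + (6 - 3*R(Y(6, -2))))*(-15) = (-17 + (6 - 3*(4 + 6*(10 - 2*(-2))²)))*(-15) = (-17 + (6 - 3*(4 + 6*(10 + 4)²)))*(-15) = (-17 + (6 - 3*(4 + 6*14²)))*(-15) = (-17 + (6 - 3*(4 + 6*196)))*(-15) = (-17 + (6 - 3*(4 + 1176)))*(-15) = (-17 + (6 - 3*1180))*(-15) = (-17 + (6 - 3540))*(-15) = (-17 - 3534)*(-15) = -3551*(-15) = 53265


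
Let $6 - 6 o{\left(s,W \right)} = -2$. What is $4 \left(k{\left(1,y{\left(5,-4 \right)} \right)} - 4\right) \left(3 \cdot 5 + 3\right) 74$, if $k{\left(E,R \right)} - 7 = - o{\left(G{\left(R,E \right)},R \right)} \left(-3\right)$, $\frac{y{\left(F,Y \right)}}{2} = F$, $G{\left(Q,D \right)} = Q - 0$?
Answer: $37296$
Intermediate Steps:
$G{\left(Q,D \right)} = Q$ ($G{\left(Q,D \right)} = Q + 0 = Q$)
$o{\left(s,W \right)} = \frac{4}{3}$ ($o{\left(s,W \right)} = 1 - - \frac{1}{3} = 1 + \frac{1}{3} = \frac{4}{3}$)
$y{\left(F,Y \right)} = 2 F$
$k{\left(E,R \right)} = 11$ ($k{\left(E,R \right)} = 7 + \left(-1\right) \frac{4}{3} \left(-3\right) = 7 - -4 = 7 + 4 = 11$)
$4 \left(k{\left(1,y{\left(5,-4 \right)} \right)} - 4\right) \left(3 \cdot 5 + 3\right) 74 = 4 \left(11 - 4\right) \left(3 \cdot 5 + 3\right) 74 = 4 \cdot 7 \left(15 + 3\right) 74 = 28 \cdot 18 \cdot 74 = 504 \cdot 74 = 37296$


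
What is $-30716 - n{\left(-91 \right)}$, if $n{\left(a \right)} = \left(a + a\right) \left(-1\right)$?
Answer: $-30898$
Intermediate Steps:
$n{\left(a \right)} = - 2 a$ ($n{\left(a \right)} = 2 a \left(-1\right) = - 2 a$)
$-30716 - n{\left(-91 \right)} = -30716 - \left(-2\right) \left(-91\right) = -30716 - 182 = -30898$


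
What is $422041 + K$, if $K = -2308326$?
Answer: $-1886285$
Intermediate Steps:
$422041 + K = 422041 - 2308326 = -1886285$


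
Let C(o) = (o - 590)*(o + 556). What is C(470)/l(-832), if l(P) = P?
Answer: 7695/52 ≈ 147.98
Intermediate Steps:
C(o) = (-590 + o)*(556 + o)
C(470)/l(-832) = (-328040 + 470² - 34*470)/(-832) = (-328040 + 220900 - 15980)*(-1/832) = -123120*(-1/832) = 7695/52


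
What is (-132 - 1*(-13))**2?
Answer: 14161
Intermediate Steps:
(-132 - 1*(-13))**2 = (-132 + 13)**2 = (-119)**2 = 14161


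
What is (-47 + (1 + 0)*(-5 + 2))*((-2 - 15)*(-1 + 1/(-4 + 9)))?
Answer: -680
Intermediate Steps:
(-47 + (1 + 0)*(-5 + 2))*((-2 - 15)*(-1 + 1/(-4 + 9))) = (-47 + 1*(-3))*(-17*(-1 + 1/5)) = (-47 - 3)*(-17*(-1 + 1/5)) = -(-850)*(-4)/5 = -50*68/5 = -680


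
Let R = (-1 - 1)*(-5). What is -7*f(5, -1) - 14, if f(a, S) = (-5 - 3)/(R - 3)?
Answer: -6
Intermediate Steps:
R = 10 (R = -2*(-5) = 10)
f(a, S) = -8/7 (f(a, S) = (-5 - 3)/(10 - 3) = -8/7)
-7*f(5, -1) - 14 = -7*(-8/7) - 14 = 8 - 14 = -6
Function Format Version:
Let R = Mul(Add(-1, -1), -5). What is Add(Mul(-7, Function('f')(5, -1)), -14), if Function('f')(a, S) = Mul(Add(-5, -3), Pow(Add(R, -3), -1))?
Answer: -6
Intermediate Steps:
R = 10 (R = Mul(-2, -5) = 10)
Function('f')(a, S) = Rational(-8, 7) (Function('f')(a, S) = Mul(Add(-5, -3), Pow(Add(10, -3), -1)) = Mul(-8, Pow(7, -1)) = Mul(-8, Rational(1, 7)) = Rational(-8, 7))
Add(Mul(-7, Function('f')(5, -1)), -14) = Add(Mul(-7, Rational(-8, 7)), -14) = Add(8, -14) = -6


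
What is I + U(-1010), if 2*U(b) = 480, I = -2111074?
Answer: -2110834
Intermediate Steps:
U(b) = 240 (U(b) = (½)*480 = 240)
I + U(-1010) = -2111074 + 240 = -2110834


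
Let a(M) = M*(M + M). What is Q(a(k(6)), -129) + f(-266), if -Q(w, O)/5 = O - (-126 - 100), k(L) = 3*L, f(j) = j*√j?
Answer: -485 - 266*I*√266 ≈ -485.0 - 4338.3*I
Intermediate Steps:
f(j) = j^(3/2)
a(M) = 2*M² (a(M) = M*(2*M) = 2*M²)
Q(w, O) = -1130 - 5*O (Q(w, O) = -5*(O - (-126 - 100)) = -5*(O - 1*(-226)) = -5*(O + 226) = -5*(226 + O) = -1130 - 5*O)
Q(a(k(6)), -129) + f(-266) = (-1130 - 5*(-129)) + (-266)^(3/2) = (-1130 + 645) - 266*I*√266 = -485 - 266*I*√266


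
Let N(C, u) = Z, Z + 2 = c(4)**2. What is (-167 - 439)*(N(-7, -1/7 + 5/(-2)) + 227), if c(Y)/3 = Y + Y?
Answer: -485406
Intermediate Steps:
c(Y) = 6*Y (c(Y) = 3*(Y + Y) = 3*(2*Y) = 6*Y)
Z = 574 (Z = -2 + (6*4)**2 = -2 + 24**2 = -2 + 576 = 574)
N(C, u) = 574
(-167 - 439)*(N(-7, -1/7 + 5/(-2)) + 227) = (-167 - 439)*(574 + 227) = -606*801 = -485406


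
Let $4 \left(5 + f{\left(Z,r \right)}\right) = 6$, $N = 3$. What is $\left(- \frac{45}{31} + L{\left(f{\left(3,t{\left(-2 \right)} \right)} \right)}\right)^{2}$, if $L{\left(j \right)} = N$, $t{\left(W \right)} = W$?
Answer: $\frac{2304}{961} \approx 2.3975$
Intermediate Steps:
$f{\left(Z,r \right)} = - \frac{7}{2}$ ($f{\left(Z,r \right)} = -5 + \frac{1}{4} \cdot 6 = -5 + \frac{3}{2} = - \frac{7}{2}$)
$L{\left(j \right)} = 3$
$\left(- \frac{45}{31} + L{\left(f{\left(3,t{\left(-2 \right)} \right)} \right)}\right)^{2} = \left(- \frac{45}{31} + 3\right)^{2} = \left(\frac{48}{31}\right)^{2} = \frac{2304}{961}$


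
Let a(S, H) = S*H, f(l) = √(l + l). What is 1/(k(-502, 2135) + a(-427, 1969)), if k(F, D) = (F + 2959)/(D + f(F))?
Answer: (-2*√251 + 2135*I)/(14*(-128216182*I + 120109*√251)) ≈ -1.1894e-6 + 2.4161e-14*I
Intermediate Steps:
f(l) = √2*√l (f(l) = √(2*l) = √2*√l)
k(F, D) = (2959 + F)/(D + √2*√F) (k(F, D) = (F + 2959)/(D + √2*√F) = (2959 + F)/(D + √2*√F))
a(S, H) = H*S
1/(k(-502, 2135) + a(-427, 1969)) = 1/((2959 - 502)/(2135 + √2*√(-502)) + 1969*(-427)) = 1/(2457/(2135 + √2*(I*√502)) - 840763) = 1/(2457/(2135 + 2*I*√251) - 840763) = 1/(-840763 + 2457/(2135 + 2*I*√251))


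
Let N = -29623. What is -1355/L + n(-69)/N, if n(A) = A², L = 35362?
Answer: -208497647/1047528526 ≈ -0.19904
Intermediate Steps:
-1355/L + n(-69)/N = -1355/35362 + (-69)²/(-29623) = -1355*1/35362 + 4761*(-1/29623) = -1355/35362 - 4761/29623 = -208497647/1047528526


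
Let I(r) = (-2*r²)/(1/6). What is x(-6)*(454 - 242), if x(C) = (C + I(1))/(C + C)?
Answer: 318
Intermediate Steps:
I(r) = -12*r² (I(r) = (-2*r²)/(⅙) = -2*r²*6 = -12*r²)
x(C) = (-12 + C)/(2*C) (x(C) = (C - 12*1²)/(C + C) = (C - 12*1)/((2*C)) = (C - 12)*(1/(2*C)) = (-12 + C)*(1/(2*C)) = (-12 + C)/(2*C))
x(-6)*(454 - 242) = ((½)*(-12 - 6)/(-6))*(454 - 242) = ((½)*(-⅙)*(-18))*212 = (3/2)*212 = 318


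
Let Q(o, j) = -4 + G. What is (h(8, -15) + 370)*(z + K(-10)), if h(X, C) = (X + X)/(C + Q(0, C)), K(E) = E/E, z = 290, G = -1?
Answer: 537186/5 ≈ 1.0744e+5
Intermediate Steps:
K(E) = 1
Q(o, j) = -5 (Q(o, j) = -4 - 1 = -5)
h(X, C) = 2*X/(-5 + C) (h(X, C) = (X + X)/(C - 5) = (2*X)/(-5 + C) = 2*X/(-5 + C))
(h(8, -15) + 370)*(z + K(-10)) = (2*8/(-5 - 15) + 370)*(290 + 1) = (2*8/(-20) + 370)*291 = (2*8*(-1/20) + 370)*291 = (-⅘ + 370)*291 = (1846/5)*291 = 537186/5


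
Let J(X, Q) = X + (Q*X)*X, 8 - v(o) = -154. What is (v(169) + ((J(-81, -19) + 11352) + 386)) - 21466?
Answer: -134306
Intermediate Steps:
v(o) = 162 (v(o) = 8 - 1*(-154) = 8 + 154 = 162)
J(X, Q) = X + Q*X²
(v(169) + ((J(-81, -19) + 11352) + 386)) - 21466 = (162 + ((-81*(1 - 19*(-81)) + 11352) + 386)) - 21466 = (162 + ((-81*(1 + 1539) + 11352) + 386)) - 21466 = (162 + ((-81*1540 + 11352) + 386)) - 21466 = (162 + ((-124740 + 11352) + 386)) - 21466 = (162 + (-113388 + 386)) - 21466 = (162 - 113002) - 21466 = -112840 - 21466 = -134306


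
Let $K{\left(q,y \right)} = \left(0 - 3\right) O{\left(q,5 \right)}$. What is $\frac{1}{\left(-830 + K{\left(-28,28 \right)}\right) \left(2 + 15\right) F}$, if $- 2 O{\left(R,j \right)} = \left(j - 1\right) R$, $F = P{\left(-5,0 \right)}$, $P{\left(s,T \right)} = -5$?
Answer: $\frac{1}{84830} \approx 1.1788 \cdot 10^{-5}$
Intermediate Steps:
$F = -5$
$O{\left(R,j \right)} = - \frac{R \left(-1 + j\right)}{2}$ ($O{\left(R,j \right)} = - \frac{\left(j - 1\right) R}{2} = - \frac{\left(-1 + j\right) R}{2} = - \frac{R \left(-1 + j\right)}{2}$)
$K{\left(q,y \right)} = 6 q$ ($K{\left(q,y \right)} = \left(0 - 3\right) \frac{q \left(1 - 5\right)}{2} = - 3 \frac{q \left(1 - 5\right)}{2} = - 3 \cdot \frac{1}{2} q \left(-4\right) = - 3 \left(- 2 q\right) = 6 q$)
$\frac{1}{\left(-830 + K{\left(-28,28 \right)}\right) \left(2 + 15\right) F} = \frac{1}{\left(-830 + 6 \left(-28\right)\right) \left(2 + 15\right) \left(-5\right)} = \frac{1}{\left(-830 - 168\right) 17 \left(-5\right)} = \frac{1}{\left(-998\right) \left(-85\right)} = \left(- \frac{1}{998}\right) \left(- \frac{1}{85}\right) = \frac{1}{84830}$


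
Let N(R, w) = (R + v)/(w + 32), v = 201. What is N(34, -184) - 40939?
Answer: -6222963/152 ≈ -40941.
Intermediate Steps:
N(R, w) = (201 + R)/(32 + w) (N(R, w) = (R + 201)/(w + 32) = (201 + R)/(32 + w))
N(34, -184) - 40939 = (201 + 34)/(32 - 184) - 40939 = 235/(-152) - 40939 = -1/152*235 - 40939 = -235/152 - 40939 = -6222963/152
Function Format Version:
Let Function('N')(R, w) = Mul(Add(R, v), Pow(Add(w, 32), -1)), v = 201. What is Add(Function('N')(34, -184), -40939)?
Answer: Rational(-6222963, 152) ≈ -40941.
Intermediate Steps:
Function('N')(R, w) = Mul(Pow(Add(32, w), -1), Add(201, R)) (Function('N')(R, w) = Mul(Add(R, 201), Pow(Add(w, 32), -1)) = Mul(Add(201, R), Pow(Add(32, w), -1)) = Mul(Pow(Add(32, w), -1), Add(201, R)))
Add(Function('N')(34, -184), -40939) = Add(Mul(Pow(Add(32, -184), -1), Add(201, 34)), -40939) = Add(Mul(Pow(-152, -1), 235), -40939) = Add(Mul(Rational(-1, 152), 235), -40939) = Add(Rational(-235, 152), -40939) = Rational(-6222963, 152)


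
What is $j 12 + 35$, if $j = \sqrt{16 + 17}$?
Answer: $35 + 12 \sqrt{33} \approx 103.93$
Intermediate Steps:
$j = \sqrt{33} \approx 5.7446$
$j 12 + 35 = \sqrt{33} \cdot 12 + 35 = 12 \sqrt{33} + 35 = 35 + 12 \sqrt{33}$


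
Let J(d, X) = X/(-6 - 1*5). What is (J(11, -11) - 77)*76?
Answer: -5776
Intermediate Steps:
J(d, X) = -X/11 (J(d, X) = X/(-6 - 5) = X/(-11) = X*(-1/11) = -X/11)
(J(11, -11) - 77)*76 = (-1/11*(-11) - 77)*76 = (1 - 77)*76 = -76*76 = -5776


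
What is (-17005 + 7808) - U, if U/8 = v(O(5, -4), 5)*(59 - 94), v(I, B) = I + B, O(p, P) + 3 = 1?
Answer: -8357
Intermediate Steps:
O(p, P) = -2 (O(p, P) = -3 + 1 = -2)
v(I, B) = B + I
U = -840 (U = 8*((5 - 2)*(59 - 94)) = 8*(3*(-35)) = 8*(-105) = -840)
(-17005 + 7808) - U = (-17005 + 7808) - 1*(-840) = -9197 + 840 = -8357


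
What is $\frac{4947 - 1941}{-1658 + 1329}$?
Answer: $- \frac{3006}{329} \approx -9.1368$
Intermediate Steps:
$\frac{4947 - 1941}{-1658 + 1329} = \frac{3006}{-329} = 3006 \left(- \frac{1}{329}\right) = - \frac{3006}{329}$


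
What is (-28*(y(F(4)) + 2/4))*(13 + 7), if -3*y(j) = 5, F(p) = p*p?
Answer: 1960/3 ≈ 653.33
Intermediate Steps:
F(p) = p²
y(j) = -5/3 (y(j) = -⅓*5 = -5/3)
(-28*(y(F(4)) + 2/4))*(13 + 7) = (-28*(-5/3 + 2/4))*(13 + 7) = -28*(-5/3 + 2*(¼))*20 = -28*(-5/3 + ½)*20 = -28*(-7/6)*20 = (98/3)*20 = 1960/3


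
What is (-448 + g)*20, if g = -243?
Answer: -13820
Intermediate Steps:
(-448 + g)*20 = (-448 - 243)*20 = -691*20 = -13820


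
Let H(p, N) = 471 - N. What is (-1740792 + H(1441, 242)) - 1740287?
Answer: -3480850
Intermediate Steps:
(-1740792 + H(1441, 242)) - 1740287 = (-1740792 + (471 - 1*242)) - 1740287 = (-1740792 + (471 - 242)) - 1740287 = (-1740792 + 229) - 1740287 = -1740563 - 1740287 = -3480850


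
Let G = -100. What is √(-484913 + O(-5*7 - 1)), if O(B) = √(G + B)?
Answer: √(-484913 + 2*I*√34) ≈ 0.008 + 696.36*I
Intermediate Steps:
O(B) = √(-100 + B)
√(-484913 + O(-5*7 - 1)) = √(-484913 + √(-100 + (-5*7 - 1))) = √(-484913 + √(-100 + (-35 - 1))) = √(-484913 + √(-100 - 36)) = √(-484913 + √(-136)) = √(-484913 + 2*I*√34)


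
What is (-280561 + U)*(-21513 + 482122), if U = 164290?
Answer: -53555469039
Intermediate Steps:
(-280561 + U)*(-21513 + 482122) = (-280561 + 164290)*(-21513 + 482122) = -116271*460609 = -53555469039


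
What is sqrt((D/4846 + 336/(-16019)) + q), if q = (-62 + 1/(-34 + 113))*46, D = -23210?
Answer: I*sqrt(26854972897303010039853)/3066308923 ≈ 53.444*I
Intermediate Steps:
q = -225262/79 (q = (-62 + 1/79)*46 = -4897/79*46 = -225262/79 ≈ -2851.4)
sqrt((D/4846 + 336/(-16019)) + q) = sqrt((-23210/4846 + 336/(-16019)) - 225262/79) = sqrt((-23210*1/4846 + 336*(-1/16019)) - 225262/79) = sqrt((-11605/2423 - 336/16019) - 225262/79) = sqrt(-186714623/38814037 - 225262/79) = sqrt(-8758078057911/3066308923) = I*sqrt(26854972897303010039853)/3066308923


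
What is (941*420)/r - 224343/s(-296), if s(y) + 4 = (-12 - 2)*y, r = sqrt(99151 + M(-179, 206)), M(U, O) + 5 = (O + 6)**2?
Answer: -24927/460 + 13174*sqrt(16010)/1601 ≈ 986.98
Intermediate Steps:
M(U, O) = -5 + (6 + O)**2 (M(U, O) = -5 + (O + 6)**2 = -5 + (6 + O)**2)
r = 3*sqrt(16010) (r = sqrt(99151 + (-5 + (6 + 206)**2)) = sqrt(99151 + (-5 + 212**2)) = sqrt(99151 + (-5 + 44944)) = sqrt(99151 + 44939) = sqrt(144090) = 3*sqrt(16010) ≈ 379.59)
s(y) = -4 - 14*y (s(y) = -4 + (-12 - 2)*y = -4 - 14*y)
(941*420)/r - 224343/s(-296) = (941*420)/((3*sqrt(16010))) - 224343/(-4 - 14*(-296)) = 395220*(sqrt(16010)/48030) - 224343/(-4 + 4144) = 13174*sqrt(16010)/1601 - 224343/4140 = 13174*sqrt(16010)/1601 - 224343*1/4140 = 13174*sqrt(16010)/1601 - 24927/460 = -24927/460 + 13174*sqrt(16010)/1601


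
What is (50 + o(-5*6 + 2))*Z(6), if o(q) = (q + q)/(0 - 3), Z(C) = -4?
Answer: -824/3 ≈ -274.67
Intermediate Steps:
o(q) = -2*q/3 (o(q) = (2*q)/(-3) = (2*q)*(-⅓) = -2*q/3)
(50 + o(-5*6 + 2))*Z(6) = (50 - 2*(-5*6 + 2)/3)*(-4) = (50 - 2*(-30 + 2)/3)*(-4) = (50 - ⅔*(-28))*(-4) = (50 + 56/3)*(-4) = (206/3)*(-4) = -824/3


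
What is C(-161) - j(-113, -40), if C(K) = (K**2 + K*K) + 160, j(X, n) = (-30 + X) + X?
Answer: 52258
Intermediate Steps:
j(X, n) = -30 + 2*X
C(K) = 160 + 2*K**2 (C(K) = (K**2 + K**2) + 160 = 2*K**2 + 160 = 160 + 2*K**2)
C(-161) - j(-113, -40) = (160 + 2*(-161)**2) - (-30 + 2*(-113)) = (160 + 2*25921) - (-30 - 226) = (160 + 51842) - 1*(-256) = 52002 + 256 = 52258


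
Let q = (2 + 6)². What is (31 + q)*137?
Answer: 13015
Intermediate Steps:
q = 64 (q = 8² = 64)
(31 + q)*137 = (31 + 64)*137 = 95*137 = 13015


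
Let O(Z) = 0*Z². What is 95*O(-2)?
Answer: 0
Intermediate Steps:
O(Z) = 0
95*O(-2) = 95*0 = 0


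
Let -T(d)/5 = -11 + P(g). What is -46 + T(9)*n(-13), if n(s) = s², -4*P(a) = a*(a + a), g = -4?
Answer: 16009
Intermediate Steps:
P(a) = -a²/2 (P(a) = -a*(a + a)/4 = -a*2*a/4 = -a²/2)
T(d) = 95 (T(d) = -5*(-11 - ½*(-4)²) = -5*(-11 - ½*16) = -5*(-11 - 8) = -5*(-19) = 95)
-46 + T(9)*n(-13) = -46 + 95*(-13)² = -46 + 95*169 = -46 + 16055 = 16009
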